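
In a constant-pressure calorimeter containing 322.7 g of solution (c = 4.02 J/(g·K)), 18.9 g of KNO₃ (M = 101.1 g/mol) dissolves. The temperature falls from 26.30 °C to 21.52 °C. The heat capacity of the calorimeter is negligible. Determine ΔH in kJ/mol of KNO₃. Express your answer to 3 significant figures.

|ΔT| = |21.52 − 26.30| = 4.78 °C
|q_surr| = (322.7 × 4.02) × 4.78 = 1297.254 × 4.78 = 6201 J
n(KNO₃) = 18.9 / 101.1 = 0.1869 mol
Temperature fell, so q_rxn = +|q_surr| = 6.201 kJ
ΔH = q_rxn / n = 33.18 kJ/mol

ΔH = 33.2 kJ/mol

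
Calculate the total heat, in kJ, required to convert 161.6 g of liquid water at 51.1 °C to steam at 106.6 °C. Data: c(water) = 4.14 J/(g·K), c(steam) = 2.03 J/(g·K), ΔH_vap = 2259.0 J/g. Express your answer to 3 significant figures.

q1 (heat water 51.1→100.0 °C): 161.6 × 4.14 × 48.9 = 32715 J
q2 (vaporize at 100 °C): 161.6 × 2259.0 = 365054 J
q3 (heat steam 100.0→106.6 °C): 161.6 × 2.03 × 6.6 = 2165 J
Total: 32715 + 365054 + 2165 = 399934 J = 400 kJ

q = 400 kJ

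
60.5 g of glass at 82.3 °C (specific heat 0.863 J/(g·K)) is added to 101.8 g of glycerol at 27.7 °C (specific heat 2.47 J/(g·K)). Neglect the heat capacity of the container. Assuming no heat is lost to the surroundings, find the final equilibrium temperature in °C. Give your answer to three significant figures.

T_f = 37.1 °C

Heat lost by glass = heat gained by glycerol.
(60.5)(0.863)(82.3 − T) = (101.8)(2.47)(T − 27.7)
52.2115 (82.3 − T) = 251.446 (T − 27.7)
4297.0 − 52.2115 T = 251.446 T − 6965.1
11262.1 = 303.6575 T
T = 37.09 °C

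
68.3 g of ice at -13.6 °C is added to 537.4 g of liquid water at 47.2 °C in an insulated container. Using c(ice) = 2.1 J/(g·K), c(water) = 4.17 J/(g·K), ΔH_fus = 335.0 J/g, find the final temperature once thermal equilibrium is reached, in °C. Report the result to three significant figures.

Heat to bring ice to 0 °C and melt it: q₁ = 68.3×2.1×13.6 + 68.3×335.0 = 24831 J
Heat the water can supply cooling to 0 °C: 537.4×4.17×47.2 = 105773 J > q₁, so all ice melts.
Energy balance: 537.4×4.17×(47.2 − T) = 24831 + 68.3×4.17×(T − 0)
2240.958(47.2 − T) = 24831 + 284.811 T
105773 − 24831 = 2525.769 T
T = 80942 / 2525.769 = 32.046 °C

T_f = 32.0 °C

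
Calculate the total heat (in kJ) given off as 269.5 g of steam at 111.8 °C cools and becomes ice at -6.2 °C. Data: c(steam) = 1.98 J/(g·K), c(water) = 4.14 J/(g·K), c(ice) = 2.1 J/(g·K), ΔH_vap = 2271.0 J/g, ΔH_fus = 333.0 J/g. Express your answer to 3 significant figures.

q1 (cool steam 111.8→100 °C): 269.5 × 1.98 × 11.8 = 6297 J
q2 (condense at 100 °C): 269.5 × 2271.0 = 612035 J
q3 (cool water 100→0 °C): 269.5 × 4.14 × 100.0 = 111573 J
q4 (freeze at 0 °C): 269.5 × 333.0 = 89744 J
q5 (cool ice 0→-6.2 °C): 269.5 × 2.1 × 6.2 = 3509 J
Total: 6297 + 612035 + 111573 + 89744 + 3509 = 823158 J = 823 kJ

q = 823 kJ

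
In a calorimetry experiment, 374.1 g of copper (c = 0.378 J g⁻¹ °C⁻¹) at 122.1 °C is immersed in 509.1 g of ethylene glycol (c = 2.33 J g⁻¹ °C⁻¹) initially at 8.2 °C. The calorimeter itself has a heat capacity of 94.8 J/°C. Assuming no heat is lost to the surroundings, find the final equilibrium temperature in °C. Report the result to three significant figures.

T_f = 19.5 °C

Heat lost by copper = heat gained by ethylene glycol + calorimeter.
(374.1)(0.378)(122.1 − T) = [(509.1)(2.33) + 94.8](T − 8.2)
141.4098 (122.1 − T) = 1281.003 (T − 8.2)
17266 − 141.4098 T = 1281.003 T − 10504
27770 = 1422.4128 T
T = 19.52 °C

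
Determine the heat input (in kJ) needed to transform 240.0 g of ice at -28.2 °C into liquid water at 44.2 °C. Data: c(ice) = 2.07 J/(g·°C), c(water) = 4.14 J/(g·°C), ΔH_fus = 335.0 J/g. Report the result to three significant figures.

q1 (heat ice -28.2→0.0 °C): 240.0 × 2.07 × 28.2 = 14010 J
q2 (melt at 0 °C): 240.0 × 335.0 = 80400 J
q3 (heat water 0.0→44.2 °C): 240.0 × 4.14 × 44.2 = 43917 J
Total: 14010 + 80400 + 43917 = 138327 J = 138 kJ

q = 138 kJ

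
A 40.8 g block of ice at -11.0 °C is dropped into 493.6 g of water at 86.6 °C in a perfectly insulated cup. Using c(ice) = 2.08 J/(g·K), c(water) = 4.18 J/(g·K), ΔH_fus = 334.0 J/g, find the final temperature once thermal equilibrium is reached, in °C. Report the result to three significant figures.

T_f = 73.5 °C

Heat to bring ice to 0 °C and melt it: q₁ = 40.8×2.08×11.0 + 40.8×334.0 = 14561 J
Heat the water can supply cooling to 0 °C: 493.6×4.18×86.6 = 178677 J > q₁, so all ice melts.
Energy balance: 493.6×4.18×(86.6 − T) = 14561 + 40.8×4.18×(T − 0)
2063.248(86.6 − T) = 14561 + 170.544 T
178677 − 14561 = 2233.792 T
T = 164116 / 2233.792 = 73.47 °C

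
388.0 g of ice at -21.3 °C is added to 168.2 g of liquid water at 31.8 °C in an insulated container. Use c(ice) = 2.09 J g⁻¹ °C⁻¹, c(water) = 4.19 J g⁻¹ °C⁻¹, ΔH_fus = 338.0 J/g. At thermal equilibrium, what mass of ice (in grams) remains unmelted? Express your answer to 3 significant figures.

m_ice remaining = 373 g

Heat to warm all ice to 0 °C: 388.0×2.09×21.3 = 17273 J
Heat released by water cooling to 0 °C: 168.2×4.19×31.8 = 22411 J
22411 J < 17273 + 388.0×338.0 = 148417 J, so not all ice melts; final T = 0 °C.
Heat left for melting: 22411 − 17273 = 5138 J
Mass melted = 5138 / 338.0 = 15.20 g
Ice remaining = 388.0 − 15.20 = 372.80 g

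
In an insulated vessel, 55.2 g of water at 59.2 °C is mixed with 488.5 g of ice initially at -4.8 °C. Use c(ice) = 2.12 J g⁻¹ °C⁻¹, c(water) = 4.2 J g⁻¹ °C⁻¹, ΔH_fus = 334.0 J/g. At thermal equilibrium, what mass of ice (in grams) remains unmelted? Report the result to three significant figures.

Heat to warm all ice to 0 °C: 488.5×2.12×4.8 = 4971.0 J
Heat released by water cooling to 0 °C: 55.2×4.2×59.2 = 13725 J
13725 J < 4971.0 + 488.5×334.0 = 168130.0 J, so not all ice melts; final T = 0 °C.
Heat left for melting: 13725 − 4971.0 = 8754.0 J
Mass melted = 8754.0 / 334.0 = 26.21 g
Ice remaining = 488.5 − 26.21 = 462.29 g

m_ice remaining = 462 g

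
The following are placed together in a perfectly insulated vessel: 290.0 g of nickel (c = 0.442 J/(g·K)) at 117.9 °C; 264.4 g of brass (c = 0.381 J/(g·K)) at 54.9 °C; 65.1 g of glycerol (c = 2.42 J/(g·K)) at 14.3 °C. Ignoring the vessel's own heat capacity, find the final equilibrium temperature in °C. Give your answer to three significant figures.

Σ mᵢcᵢ(T − Tᵢ) = 0  ⇒  T = Σ mᵢcᵢTᵢ / Σ mᵢcᵢ
Σ mᵢcᵢ = 290.0×0.442 + 264.4×0.381 + 65.1×2.42 = 386.4584
Σ mᵢcᵢTᵢ = 128.18×117.9 + 100.7364×54.9 + 157.542×14.3 = 22896
T = 22896 / 386.4584 = 59.246 °C

T_f = 59.2 °C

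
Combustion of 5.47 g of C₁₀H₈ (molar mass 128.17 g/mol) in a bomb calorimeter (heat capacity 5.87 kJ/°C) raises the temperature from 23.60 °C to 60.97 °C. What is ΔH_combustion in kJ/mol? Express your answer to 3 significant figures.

ΔT = 60.97 − 23.60 = 37.37 °C
q_cal = C_cal × ΔT = 5.87 × 37.37 = 219.3619 kJ
n = 5.47 / 128.17 = 0.04268 mol
q_rxn = −q_cal = -219.3619 kJ
ΔH = -219.3619 / 0.04268 = -5140 kJ/mol

ΔH = -5140 kJ/mol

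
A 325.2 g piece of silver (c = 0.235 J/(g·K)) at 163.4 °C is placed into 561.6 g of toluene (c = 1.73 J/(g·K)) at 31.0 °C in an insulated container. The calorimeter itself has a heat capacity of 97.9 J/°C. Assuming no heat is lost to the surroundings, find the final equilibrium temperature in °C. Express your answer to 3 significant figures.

Heat lost by silver = heat gained by toluene + calorimeter.
(325.2)(0.235)(163.4 − T) = [(561.6)(1.73) + 97.9](T − 31.0)
76.422 (163.4 − T) = 1069.468 (T − 31.0)
12487 − 76.422 T = 1069.468 T − 33154
45641 = 1145.890 T
T = 39.83 °C

T_f = 39.8 °C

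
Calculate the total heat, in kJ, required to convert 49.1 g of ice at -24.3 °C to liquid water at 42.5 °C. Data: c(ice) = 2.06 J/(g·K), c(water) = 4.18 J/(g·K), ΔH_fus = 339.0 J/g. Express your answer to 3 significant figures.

q = 27.8 kJ

q1 (heat ice -24.3→0.0 °C): 49.1 × 2.06 × 24.3 = 2458 J
q2 (melt at 0 °C): 49.1 × 339.0 = 16645 J
q3 (heat water 0.0→42.5 °C): 49.1 × 4.18 × 42.5 = 8723 J
Total: 2458 + 16645 + 8723 = 27826 J = 27.8 kJ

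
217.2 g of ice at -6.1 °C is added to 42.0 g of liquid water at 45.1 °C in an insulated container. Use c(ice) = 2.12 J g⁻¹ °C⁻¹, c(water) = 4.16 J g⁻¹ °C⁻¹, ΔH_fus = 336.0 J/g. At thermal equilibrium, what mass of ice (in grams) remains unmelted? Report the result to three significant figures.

Heat to warm all ice to 0 °C: 217.2×2.12×6.1 = 2808.8 J
Heat released by water cooling to 0 °C: 42.0×4.16×45.1 = 7879.9 J
7879.9 J < 2808.8 + 217.2×336.0 = 75788.0 J, so not all ice melts; final T = 0 °C.
Heat left for melting: 7879.9 − 2808.8 = 5071.1 J
Mass melted = 5071.1 / 336.0 = 15.09 g
Ice remaining = 217.2 − 15.09 = 202.11 g

m_ice remaining = 202 g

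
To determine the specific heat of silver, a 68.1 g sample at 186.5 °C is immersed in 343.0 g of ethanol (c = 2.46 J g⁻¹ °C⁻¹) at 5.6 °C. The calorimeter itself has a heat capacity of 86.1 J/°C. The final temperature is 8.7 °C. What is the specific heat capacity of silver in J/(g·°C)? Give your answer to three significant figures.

q_gained = (343.0 × 2.46 + 86.1) × (8.7 − 5.6) = 2883 J
q_lost = 68.1 × c × (186.5 − 8.7) = 12108.18 c
Set equal: c = 2883 / 12108.18 = 0.238 J/(g·°C)

c = 0.238 J/(g·°C)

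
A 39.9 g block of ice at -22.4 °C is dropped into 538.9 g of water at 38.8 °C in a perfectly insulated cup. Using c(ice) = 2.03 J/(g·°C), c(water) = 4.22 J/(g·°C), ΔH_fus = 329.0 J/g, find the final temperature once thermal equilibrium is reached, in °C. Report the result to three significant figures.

T_f = 30.0 °C

Heat to bring ice to 0 °C and melt it: q₁ = 39.9×2.03×22.4 + 39.9×329.0 = 14941 J
Heat the water can supply cooling to 0 °C: 538.9×4.22×38.8 = 88237.3 J > q₁, so all ice melts.
Energy balance: 538.9×4.22×(38.8 − T) = 14941 + 39.9×4.22×(T − 0)
2274.158(38.8 − T) = 14941 + 168.378 T
88237.3 − 14941 = 2442.536 T
T = 73296.3 / 2442.536 = 30.01 °C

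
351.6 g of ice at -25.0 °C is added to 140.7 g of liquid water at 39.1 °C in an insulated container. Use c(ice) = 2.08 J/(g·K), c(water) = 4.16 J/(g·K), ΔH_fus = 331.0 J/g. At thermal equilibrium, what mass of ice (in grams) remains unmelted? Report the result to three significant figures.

m_ice remaining = 338 g

Heat to warm all ice to 0 °C: 351.6×2.08×25.0 = 18283 J
Heat released by water cooling to 0 °C: 140.7×4.16×39.1 = 22886 J
22886 J < 18283 + 351.6×331.0 = 134662.6 J, so not all ice melts; final T = 0 °C.
Heat left for melting: 22886 − 18283 = 4603 J
Mass melted = 4603 / 331.0 = 13.91 g
Ice remaining = 351.6 − 13.91 = 337.69 g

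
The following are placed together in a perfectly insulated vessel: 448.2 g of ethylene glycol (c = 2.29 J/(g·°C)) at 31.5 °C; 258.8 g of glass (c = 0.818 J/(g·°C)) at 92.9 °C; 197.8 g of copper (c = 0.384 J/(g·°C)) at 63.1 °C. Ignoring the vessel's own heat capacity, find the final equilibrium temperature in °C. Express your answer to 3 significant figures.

T_f = 43.2 °C

Σ mᵢcᵢ(T − Tᵢ) = 0  ⇒  T = Σ mᵢcᵢTᵢ / Σ mᵢcᵢ
Σ mᵢcᵢ = 448.2×2.29 + 258.8×0.818 + 197.8×0.384 = 1314.0316
Σ mᵢcᵢTᵢ = 1026.378×31.5 + 211.6984×92.9 + 75.9552×63.1 = 56790
T = 56790 / 1314.0316 = 43.22 °C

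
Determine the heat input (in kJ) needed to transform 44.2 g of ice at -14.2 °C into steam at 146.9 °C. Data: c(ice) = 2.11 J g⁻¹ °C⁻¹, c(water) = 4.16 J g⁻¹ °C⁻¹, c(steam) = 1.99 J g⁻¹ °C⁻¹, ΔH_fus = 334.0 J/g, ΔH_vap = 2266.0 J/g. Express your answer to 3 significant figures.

q1 (heat ice -14.2→0.0 °C): 44.2 × 2.11 × 14.2 = 1324 J
q2 (melt at 0 °C): 44.2 × 334.0 = 14763 J
q3 (heat water 0.0→100.0 °C): 44.2 × 4.16 × 100.0 = 18387 J
q4 (vaporize at 100 °C): 44.2 × 2266.0 = 100157 J
q5 (heat steam 100.0→146.9 °C): 44.2 × 1.99 × 46.9 = 4125 J
Total: 1324 + 14763 + 18387 + 100157 + 4125 = 138756 J = 139 kJ

q = 139 kJ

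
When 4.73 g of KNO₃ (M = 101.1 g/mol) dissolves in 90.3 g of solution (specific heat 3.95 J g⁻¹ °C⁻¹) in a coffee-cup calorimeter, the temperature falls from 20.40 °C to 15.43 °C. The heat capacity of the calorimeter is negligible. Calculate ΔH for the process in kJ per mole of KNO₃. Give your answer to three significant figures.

|ΔT| = |15.43 − 20.40| = 4.97 °C
|q_surr| = (90.3 × 3.95) × 4.97 = 356.685 × 4.97 = 1773 J
n(KNO₃) = 4.73 / 101.1 = 0.04679 mol
Temperature fell, so q_rxn = +|q_surr| = 1.773 kJ
ΔH = q_rxn / n = 37.89 kJ/mol

ΔH = 37.9 kJ/mol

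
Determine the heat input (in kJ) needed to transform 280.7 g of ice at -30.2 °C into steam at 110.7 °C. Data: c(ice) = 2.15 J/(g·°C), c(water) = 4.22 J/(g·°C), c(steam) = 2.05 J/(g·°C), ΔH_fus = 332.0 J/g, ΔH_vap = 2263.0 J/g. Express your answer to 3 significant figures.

q1 (heat ice -30.2→0.0 °C): 280.7 × 2.15 × 30.2 = 18226 J
q2 (melt at 0 °C): 280.7 × 332.0 = 93192 J
q3 (heat water 0.0→100.0 °C): 280.7 × 4.22 × 100.0 = 118455 J
q4 (vaporize at 100 °C): 280.7 × 2263.0 = 635224 J
q5 (heat steam 100.0→110.7 °C): 280.7 × 2.05 × 10.7 = 6157 J
Total: 18226 + 93192 + 118455 + 635224 + 6157 = 871254 J = 871 kJ

q = 871 kJ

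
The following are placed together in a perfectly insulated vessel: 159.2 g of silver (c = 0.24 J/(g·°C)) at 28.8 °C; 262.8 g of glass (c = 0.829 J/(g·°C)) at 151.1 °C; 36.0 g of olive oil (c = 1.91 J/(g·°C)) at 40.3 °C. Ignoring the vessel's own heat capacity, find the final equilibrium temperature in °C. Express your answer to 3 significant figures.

Σ mᵢcᵢ(T − Tᵢ) = 0  ⇒  T = Σ mᵢcᵢTᵢ / Σ mᵢcᵢ
Σ mᵢcᵢ = 159.2×0.24 + 262.8×0.829 + 36.0×1.91 = 324.8292
Σ mᵢcᵢTᵢ = 38.208×28.8 + 217.8612×151.1 + 68.76×40.3 = 36790
T = 36790 / 324.8292 = 113.3 °C

T_f = 113 °C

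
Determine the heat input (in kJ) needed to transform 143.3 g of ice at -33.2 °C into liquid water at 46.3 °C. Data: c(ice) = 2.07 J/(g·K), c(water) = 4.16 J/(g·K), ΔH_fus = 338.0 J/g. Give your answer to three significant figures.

q1 (heat ice -33.2→0.0 °C): 143.3 × 2.07 × 33.2 = 9848 J
q2 (melt at 0 °C): 143.3 × 338.0 = 48435 J
q3 (heat water 0.0→46.3 °C): 143.3 × 4.16 × 46.3 = 27601 J
Total: 9848 + 48435 + 27601 = 85884 J = 85.9 kJ

q = 85.9 kJ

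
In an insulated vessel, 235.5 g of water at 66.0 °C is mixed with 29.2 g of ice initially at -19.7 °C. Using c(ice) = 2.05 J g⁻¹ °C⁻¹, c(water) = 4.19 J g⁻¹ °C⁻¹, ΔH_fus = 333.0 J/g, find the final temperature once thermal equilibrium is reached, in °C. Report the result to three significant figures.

Heat to bring ice to 0 °C and melt it: q₁ = 29.2×2.05×19.7 + 29.2×333.0 = 10903 J
Heat the water can supply cooling to 0 °C: 235.5×4.19×66.0 = 65125.2 J > q₁, so all ice melts.
Energy balance: 235.5×4.19×(66.0 − T) = 10903 + 29.2×4.19×(T − 0)
986.745(66.0 − T) = 10903 + 122.348 T
65125.2 − 10903 = 1109.093 T
T = 54222.2 / 1109.093 = 48.89 °C

T_f = 48.9 °C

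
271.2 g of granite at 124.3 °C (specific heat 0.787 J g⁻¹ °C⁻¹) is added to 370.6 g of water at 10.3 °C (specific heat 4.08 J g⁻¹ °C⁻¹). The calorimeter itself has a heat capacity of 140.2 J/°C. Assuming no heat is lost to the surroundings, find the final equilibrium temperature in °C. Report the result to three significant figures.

T_f = 23.3 °C

Heat lost by granite = heat gained by water + calorimeter.
(271.2)(0.787)(124.3 − T) = [(370.6)(4.08) + 140.2](T − 10.3)
213.4344 (124.3 − T) = 1652.248 (T − 10.3)
26530 − 213.4344 T = 1652.248 T − 17018
43548 = 1865.6824 T
T = 23.34 °C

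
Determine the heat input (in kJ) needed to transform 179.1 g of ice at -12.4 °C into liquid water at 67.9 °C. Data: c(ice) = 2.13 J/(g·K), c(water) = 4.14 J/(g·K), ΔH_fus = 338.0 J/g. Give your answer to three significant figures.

q = 116 kJ

q1 (heat ice -12.4→0.0 °C): 179.1 × 2.13 × 12.4 = 4730 J
q2 (melt at 0 °C): 179.1 × 338.0 = 60536 J
q3 (heat water 0.0→67.9 °C): 179.1 × 4.14 × 67.9 = 50346 J
Total: 4730 + 60536 + 50346 = 115612 J = 116 kJ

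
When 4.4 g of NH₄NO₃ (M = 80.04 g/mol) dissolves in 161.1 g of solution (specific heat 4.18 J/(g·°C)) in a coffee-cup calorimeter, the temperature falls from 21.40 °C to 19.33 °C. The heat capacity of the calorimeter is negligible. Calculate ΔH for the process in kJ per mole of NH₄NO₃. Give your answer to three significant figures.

ΔH = 25.4 kJ/mol

|ΔT| = |19.33 − 21.40| = 2.07 °C
|q_surr| = (161.1 × 4.18) × 2.07 = 673.398 × 2.07 = 1394 J
n(NH₄NO₃) = 4.4 / 80.04 = 0.05497 mol
Temperature fell, so q_rxn = +|q_surr| = 1.394 kJ
ΔH = q_rxn / n = 25.36 kJ/mol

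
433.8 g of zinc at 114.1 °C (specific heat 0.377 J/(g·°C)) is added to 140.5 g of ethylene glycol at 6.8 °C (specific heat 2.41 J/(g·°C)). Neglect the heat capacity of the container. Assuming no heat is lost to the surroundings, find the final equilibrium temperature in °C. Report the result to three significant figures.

T_f = 41.7 °C

Heat lost by zinc = heat gained by ethylene glycol.
(433.8)(0.377)(114.1 − T) = (140.5)(2.41)(T − 6.8)
163.5426 (114.1 − T) = 338.605 (T − 6.8)
18660 − 163.5426 T = 338.605 T − 2302.5
20962.5 = 502.1476 T
T = 41.746 °C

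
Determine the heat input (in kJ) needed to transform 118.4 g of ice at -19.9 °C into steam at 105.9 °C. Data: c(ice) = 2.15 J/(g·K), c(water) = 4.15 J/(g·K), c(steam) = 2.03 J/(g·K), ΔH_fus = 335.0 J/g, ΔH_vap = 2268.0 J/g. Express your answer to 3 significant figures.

q1 (heat ice -19.9→0.0 °C): 118.4 × 2.15 × 19.9 = 5066 J
q2 (melt at 0 °C): 118.4 × 335.0 = 39664 J
q3 (heat water 0.0→100.0 °C): 118.4 × 4.15 × 100.0 = 49136 J
q4 (vaporize at 100 °C): 118.4 × 2268.0 = 268531 J
q5 (heat steam 100.0→105.9 °C): 118.4 × 2.03 × 5.9 = 1418 J
Total: 5066 + 39664 + 49136 + 268531 + 1418 = 363815 J = 364 kJ

q = 364 kJ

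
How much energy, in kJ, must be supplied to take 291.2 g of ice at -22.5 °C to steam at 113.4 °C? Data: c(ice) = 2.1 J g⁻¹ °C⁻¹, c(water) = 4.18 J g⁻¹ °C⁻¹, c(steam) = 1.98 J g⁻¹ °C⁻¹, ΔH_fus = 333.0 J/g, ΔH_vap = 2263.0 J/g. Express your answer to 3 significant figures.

q = 899 kJ

q1 (heat ice -22.5→0.0 °C): 291.2 × 2.1 × 22.5 = 13759 J
q2 (melt at 0 °C): 291.2 × 333.0 = 96970 J
q3 (heat water 0.0→100.0 °C): 291.2 × 4.18 × 100.0 = 121722 J
q4 (vaporize at 100 °C): 291.2 × 2263.0 = 658986 J
q5 (heat steam 100.0→113.4 °C): 291.2 × 1.98 × 13.4 = 7726 J
Total: 13759 + 96970 + 121722 + 658986 + 7726 = 899163 J = 899 kJ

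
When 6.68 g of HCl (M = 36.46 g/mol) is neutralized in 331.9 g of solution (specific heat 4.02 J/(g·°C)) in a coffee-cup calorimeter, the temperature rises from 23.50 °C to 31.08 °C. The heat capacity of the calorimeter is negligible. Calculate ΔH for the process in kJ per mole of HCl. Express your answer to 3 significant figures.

ΔH = -55.2 kJ/mol

|ΔT| = |31.08 − 23.50| = 7.58 °C
|q_surr| = (331.9 × 4.02) × 7.58 = 1334.238 × 7.58 = 10110 J
n(HCl) = 6.68 / 36.46 = 0.1832 mol
Temperature rose, so q_rxn = −|q_surr| = -10.11 kJ
ΔH = q_rxn / n = -55.19 kJ/mol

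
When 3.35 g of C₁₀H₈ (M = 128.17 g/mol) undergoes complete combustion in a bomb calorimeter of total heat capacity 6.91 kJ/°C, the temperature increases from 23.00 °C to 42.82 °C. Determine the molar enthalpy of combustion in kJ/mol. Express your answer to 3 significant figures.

ΔT = 42.82 − 23.00 = 19.82 °C
q_cal = C_cal × ΔT = 6.91 × 19.82 = 136.9562 kJ
n = 3.35 / 128.17 = 0.02614 mol
q_rxn = −q_cal = -136.9562 kJ
ΔH = -136.9562 / 0.02614 = -5239 kJ/mol

ΔH = -5240 kJ/mol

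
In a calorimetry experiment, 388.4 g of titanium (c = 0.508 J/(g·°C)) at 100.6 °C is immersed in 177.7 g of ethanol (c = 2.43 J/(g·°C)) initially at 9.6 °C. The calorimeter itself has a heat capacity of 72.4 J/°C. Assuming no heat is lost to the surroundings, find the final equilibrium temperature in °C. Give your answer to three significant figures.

T_f = 35.2 °C

Heat lost by titanium = heat gained by ethanol + calorimeter.
(388.4)(0.508)(100.6 − T) = [(177.7)(2.43) + 72.4](T − 9.6)
197.3072 (100.6 − T) = 504.211 (T − 9.6)
19849 − 197.3072 T = 504.211 T − 4840.4
24689.4 = 701.5182 T
T = 35.19 °C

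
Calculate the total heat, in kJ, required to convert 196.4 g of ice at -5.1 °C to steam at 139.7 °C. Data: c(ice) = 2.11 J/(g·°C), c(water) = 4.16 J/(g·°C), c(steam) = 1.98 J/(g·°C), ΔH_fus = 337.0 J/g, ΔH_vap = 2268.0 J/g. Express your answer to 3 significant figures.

q = 611 kJ

q1 (heat ice -5.1→0.0 °C): 196.4 × 2.11 × 5.1 = 2113 J
q2 (melt at 0 °C): 196.4 × 337.0 = 66187 J
q3 (heat water 0.0→100.0 °C): 196.4 × 4.16 × 100.0 = 81702 J
q4 (vaporize at 100 °C): 196.4 × 2268.0 = 445435 J
q5 (heat steam 100.0→139.7 °C): 196.4 × 1.98 × 39.7 = 15438 J
Total: 2113 + 66187 + 81702 + 445435 + 15438 = 610875 J = 611 kJ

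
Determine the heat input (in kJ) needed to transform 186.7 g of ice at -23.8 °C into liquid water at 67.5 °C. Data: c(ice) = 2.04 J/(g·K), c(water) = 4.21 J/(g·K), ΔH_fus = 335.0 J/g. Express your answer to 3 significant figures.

q1 (heat ice -23.8→0.0 °C): 186.7 × 2.04 × 23.8 = 9065 J
q2 (melt at 0 °C): 186.7 × 335.0 = 62545 J
q3 (heat water 0.0→67.5 °C): 186.7 × 4.21 × 67.5 = 53055 J
Total: 9065 + 62545 + 53055 = 124665 J = 125 kJ

q = 125 kJ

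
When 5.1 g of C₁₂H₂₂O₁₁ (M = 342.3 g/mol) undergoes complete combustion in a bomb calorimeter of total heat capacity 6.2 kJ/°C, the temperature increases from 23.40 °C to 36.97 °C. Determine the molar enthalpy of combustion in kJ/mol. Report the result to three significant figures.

ΔT = 36.97 − 23.40 = 13.57 °C
q_cal = C_cal × ΔT = 6.2 × 13.57 = 84.134 kJ
n = 5.1 / 342.3 = 0.01490 mol
q_rxn = −q_cal = -84.134 kJ
ΔH = -84.134 / 0.01490 = -5647 kJ/mol

ΔH = -5650 kJ/mol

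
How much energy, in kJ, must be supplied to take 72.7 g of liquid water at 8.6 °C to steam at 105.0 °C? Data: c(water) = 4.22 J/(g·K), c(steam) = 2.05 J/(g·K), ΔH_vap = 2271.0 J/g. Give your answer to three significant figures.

q = 194 kJ

q1 (heat water 8.6→100.0 °C): 72.7 × 4.22 × 91.4 = 28041 J
q2 (vaporize at 100 °C): 72.7 × 2271.0 = 165102 J
q3 (heat steam 100.0→105.0 °C): 72.7 × 2.05 × 5.0 = 745 J
Total: 28041 + 165102 + 745 = 193888 J = 194 kJ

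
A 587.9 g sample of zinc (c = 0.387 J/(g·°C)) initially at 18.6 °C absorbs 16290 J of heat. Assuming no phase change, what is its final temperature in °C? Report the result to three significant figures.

ΔT = q / (m c) = 16290 / (587.9 × 0.387) = 71.60 °C
T_f = 18.6 + 71.60 = 90.20 °C

T_f = 90.2 °C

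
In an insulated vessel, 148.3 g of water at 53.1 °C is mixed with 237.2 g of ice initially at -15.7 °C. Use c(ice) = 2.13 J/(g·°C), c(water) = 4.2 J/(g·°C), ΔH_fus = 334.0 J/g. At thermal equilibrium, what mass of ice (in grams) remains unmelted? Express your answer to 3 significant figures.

m_ice remaining = 162 g

Heat to warm all ice to 0 °C: 237.2×2.13×15.7 = 7932.2 J
Heat released by water cooling to 0 °C: 148.3×4.2×53.1 = 33074 J
33074 J < 7932.2 + 237.2×334.0 = 87157.0 J, so not all ice melts; final T = 0 °C.
Heat left for melting: 33074 − 7932.2 = 25141.8 J
Mass melted = 25141.8 / 334.0 = 75.27 g
Ice remaining = 237.2 − 75.27 = 161.93 g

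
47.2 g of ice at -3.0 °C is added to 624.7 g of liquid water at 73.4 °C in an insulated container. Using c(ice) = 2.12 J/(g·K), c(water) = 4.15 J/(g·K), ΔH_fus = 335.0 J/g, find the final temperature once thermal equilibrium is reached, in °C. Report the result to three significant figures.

T_f = 62.5 °C

Heat to bring ice to 0 °C and melt it: q₁ = 47.2×2.12×3.0 + 47.2×335.0 = 16112 J
Heat the water can supply cooling to 0 °C: 624.7×4.15×73.4 = 190290 J > q₁, so all ice melts.
Energy balance: 624.7×4.15×(73.4 − T) = 16112 + 47.2×4.15×(T − 0)
2592.505(73.4 − T) = 16112 + 195.88 T
190290 − 16112 = 2788.385 T
T = 174178 / 2788.385 = 62.47 °C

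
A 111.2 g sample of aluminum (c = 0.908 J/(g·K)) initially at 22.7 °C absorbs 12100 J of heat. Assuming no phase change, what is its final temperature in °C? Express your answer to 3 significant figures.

T_f = 143 °C

ΔT = q / (m c) = 12100 / (111.2 × 0.908) = 119.8 °C
T_f = 22.7 + 119.8 = 142.5 °C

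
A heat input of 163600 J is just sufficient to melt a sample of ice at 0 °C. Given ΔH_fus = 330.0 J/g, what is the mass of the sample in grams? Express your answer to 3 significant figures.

m = 496 g

m = q / ΔH_fus = 163600 J / 330.0 J/g = 496 g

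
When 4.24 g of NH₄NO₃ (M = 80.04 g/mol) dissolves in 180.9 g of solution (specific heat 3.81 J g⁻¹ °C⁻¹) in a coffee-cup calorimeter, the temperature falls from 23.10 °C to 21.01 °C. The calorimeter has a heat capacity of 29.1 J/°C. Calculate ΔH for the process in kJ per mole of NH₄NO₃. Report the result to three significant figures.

ΔH = 28.3 kJ/mol

|ΔT| = |21.01 − 23.10| = 2.09 °C
|q_surr| = (180.9 × 3.81 + 29.1) × 2.09 = 718.329 × 2.09 = 1501 J
n(NH₄NO₃) = 4.24 / 80.04 = 0.05297 mol
Temperature fell, so q_rxn = +|q_surr| = 1.501 kJ
ΔH = q_rxn / n = 28.34 kJ/mol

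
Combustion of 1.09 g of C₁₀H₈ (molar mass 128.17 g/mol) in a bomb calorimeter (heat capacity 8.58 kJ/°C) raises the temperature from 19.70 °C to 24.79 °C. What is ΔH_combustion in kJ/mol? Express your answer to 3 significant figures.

ΔT = 24.79 − 19.70 = 5.09 °C
q_cal = C_cal × ΔT = 8.58 × 5.09 = 43.6722 kJ
n = 1.09 / 128.17 = 0.008504 mol
q_rxn = −q_cal = -43.6722 kJ
ΔH = -43.6722 / 0.008504 = -5135 kJ/mol

ΔH = -5140 kJ/mol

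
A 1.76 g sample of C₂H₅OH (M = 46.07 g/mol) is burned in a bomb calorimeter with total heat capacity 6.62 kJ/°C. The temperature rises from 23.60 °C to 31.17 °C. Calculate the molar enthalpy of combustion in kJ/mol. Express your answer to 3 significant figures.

ΔH = -1310 kJ/mol

ΔT = 31.17 − 23.60 = 7.57 °C
q_cal = C_cal × ΔT = 6.62 × 7.57 = 50.1134 kJ
n = 1.76 / 46.07 = 0.03820 mol
q_rxn = −q_cal = -50.1134 kJ
ΔH = -50.1134 / 0.03820 = -1312 kJ/mol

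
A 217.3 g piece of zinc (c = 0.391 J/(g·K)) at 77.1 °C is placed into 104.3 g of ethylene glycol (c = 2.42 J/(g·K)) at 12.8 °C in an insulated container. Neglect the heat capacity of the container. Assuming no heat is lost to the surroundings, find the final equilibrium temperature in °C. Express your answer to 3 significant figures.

T_f = 29.0 °C

Heat lost by zinc = heat gained by ethylene glycol.
(217.3)(0.391)(77.1 − T) = (104.3)(2.42)(T − 12.8)
84.9643 (77.1 − T) = 252.406 (T − 12.8)
6550.7 − 84.9643 T = 252.406 T − 3230.8
9781.5 = 337.3703 T
T = 28.99 °C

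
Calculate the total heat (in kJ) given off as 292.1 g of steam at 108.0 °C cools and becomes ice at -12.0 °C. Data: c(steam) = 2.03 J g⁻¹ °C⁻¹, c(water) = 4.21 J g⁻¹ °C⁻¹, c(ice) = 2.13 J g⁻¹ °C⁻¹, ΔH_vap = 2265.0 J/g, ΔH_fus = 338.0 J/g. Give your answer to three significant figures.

q = 896 kJ

q1 (cool steam 108.0→100 °C): 292.1 × 2.03 × 8.0 = 4744 J
q2 (condense at 100 °C): 292.1 × 2265.0 = 661607 J
q3 (cool water 100→0 °C): 292.1 × 4.21 × 100.0 = 122974 J
q4 (freeze at 0 °C): 292.1 × 338.0 = 98730 J
q5 (cool ice 0→-12.0 °C): 292.1 × 2.13 × 12.0 = 7466 J
Total: 4744 + 661607 + 122974 + 98730 + 7466 = 895521 J = 896 kJ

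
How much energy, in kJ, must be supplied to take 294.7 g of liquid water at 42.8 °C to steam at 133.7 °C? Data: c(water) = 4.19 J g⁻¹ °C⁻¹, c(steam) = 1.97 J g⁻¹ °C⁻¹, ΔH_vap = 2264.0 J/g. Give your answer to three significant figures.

q1 (heat water 42.8→100.0 °C): 294.7 × 4.19 × 57.2 = 70630 J
q2 (vaporize at 100 °C): 294.7 × 2264.0 = 667201 J
q3 (heat steam 100.0→133.7 °C): 294.7 × 1.97 × 33.7 = 19565 J
Total: 70630 + 667201 + 19565 = 757396 J = 757 kJ

q = 757 kJ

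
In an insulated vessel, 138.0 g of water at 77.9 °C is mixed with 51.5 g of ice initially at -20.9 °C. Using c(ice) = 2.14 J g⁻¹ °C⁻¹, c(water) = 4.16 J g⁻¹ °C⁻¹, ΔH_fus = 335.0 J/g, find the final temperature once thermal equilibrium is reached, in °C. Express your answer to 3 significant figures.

Heat to bring ice to 0 °C and melt it: q₁ = 51.5×2.14×20.9 + 51.5×335.0 = 19556 J
Heat the water can supply cooling to 0 °C: 138.0×4.16×77.9 = 44720.8 J > q₁, so all ice melts.
Energy balance: 138.0×4.16×(77.9 − T) = 19556 + 51.5×4.16×(T − 0)
574.08(77.9 − T) = 19556 + 214.24 T
44720.8 − 19556 = 788.32 T
T = 25164.8 / 788.32 = 31.92 °C

T_f = 31.9 °C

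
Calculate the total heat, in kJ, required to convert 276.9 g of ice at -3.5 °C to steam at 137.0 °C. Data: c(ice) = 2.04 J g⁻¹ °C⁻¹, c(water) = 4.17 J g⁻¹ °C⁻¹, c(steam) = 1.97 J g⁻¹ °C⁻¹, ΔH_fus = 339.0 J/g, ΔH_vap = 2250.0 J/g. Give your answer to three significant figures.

q1 (heat ice -3.5→0.0 °C): 276.9 × 2.04 × 3.5 = 1977 J
q2 (melt at 0 °C): 276.9 × 339.0 = 93869 J
q3 (heat water 0.0→100.0 °C): 276.9 × 4.17 × 100.0 = 115467 J
q4 (vaporize at 100 °C): 276.9 × 2250.0 = 623025 J
q5 (heat steam 100.0→137.0 °C): 276.9 × 1.97 × 37.0 = 20183 J
Total: 1977 + 93869 + 115467 + 623025 + 20183 = 854521 J = 855 kJ

q = 855 kJ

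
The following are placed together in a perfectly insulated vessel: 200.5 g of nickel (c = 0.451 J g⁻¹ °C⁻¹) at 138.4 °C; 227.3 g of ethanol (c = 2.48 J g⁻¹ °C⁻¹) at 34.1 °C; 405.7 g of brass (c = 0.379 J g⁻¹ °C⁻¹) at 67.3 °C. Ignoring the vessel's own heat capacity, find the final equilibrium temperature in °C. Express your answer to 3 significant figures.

T_f = 52.1 °C

Σ mᵢcᵢ(T − Tᵢ) = 0  ⇒  T = Σ mᵢcᵢTᵢ / Σ mᵢcᵢ
Σ mᵢcᵢ = 200.5×0.451 + 227.3×2.48 + 405.7×0.379 = 807.8898
Σ mᵢcᵢTᵢ = 90.4255×138.4 + 563.704×34.1 + 153.7603×67.3 = 42085
T = 42085 / 807.8898 = 52.09 °C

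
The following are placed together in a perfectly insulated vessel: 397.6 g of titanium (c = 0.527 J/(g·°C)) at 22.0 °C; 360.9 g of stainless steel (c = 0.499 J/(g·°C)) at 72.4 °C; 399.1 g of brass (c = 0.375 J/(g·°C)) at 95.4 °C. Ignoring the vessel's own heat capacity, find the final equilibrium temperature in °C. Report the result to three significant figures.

T_f = 59.2 °C

Σ mᵢcᵢ(T − Tᵢ) = 0  ⇒  T = Σ mᵢcᵢTᵢ / Σ mᵢcᵢ
Σ mᵢcᵢ = 397.6×0.527 + 360.9×0.499 + 399.1×0.375 = 539.2868
Σ mᵢcᵢTᵢ = 209.5352×22.0 + 180.0891×72.4 + 149.6625×95.4 = 31926
T = 31926 / 539.2868 = 59.20 °C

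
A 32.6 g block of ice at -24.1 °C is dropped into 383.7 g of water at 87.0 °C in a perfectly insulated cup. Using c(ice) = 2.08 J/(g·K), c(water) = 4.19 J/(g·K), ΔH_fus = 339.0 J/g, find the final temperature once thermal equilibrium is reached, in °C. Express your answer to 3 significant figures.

T_f = 72.9 °C

Heat to bring ice to 0 °C and melt it: q₁ = 32.6×2.08×24.1 + 32.6×339.0 = 12686 J
Heat the water can supply cooling to 0 °C: 383.7×4.19×87.0 = 139870 J > q₁, so all ice melts.
Energy balance: 383.7×4.19×(87.0 − T) = 12686 + 32.6×4.19×(T − 0)
1607.703(87.0 − T) = 12686 + 136.594 T
139870 − 12686 = 1744.297 T
T = 127184 / 1744.297 = 72.91 °C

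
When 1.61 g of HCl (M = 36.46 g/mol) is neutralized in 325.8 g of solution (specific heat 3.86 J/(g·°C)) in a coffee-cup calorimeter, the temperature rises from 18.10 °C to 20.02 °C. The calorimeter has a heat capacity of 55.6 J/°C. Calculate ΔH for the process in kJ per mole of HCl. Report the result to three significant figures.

|ΔT| = |20.02 − 18.10| = 1.92 °C
|q_surr| = (325.8 × 3.86 + 55.6) × 1.92 = 1313.188 × 1.92 = 2521 J
n(HCl) = 1.61 / 36.46 = 0.04416 mol
Temperature rose, so q_rxn = −|q_surr| = -2.521 kJ
ΔH = q_rxn / n = -57.09 kJ/mol

ΔH = -57.1 kJ/mol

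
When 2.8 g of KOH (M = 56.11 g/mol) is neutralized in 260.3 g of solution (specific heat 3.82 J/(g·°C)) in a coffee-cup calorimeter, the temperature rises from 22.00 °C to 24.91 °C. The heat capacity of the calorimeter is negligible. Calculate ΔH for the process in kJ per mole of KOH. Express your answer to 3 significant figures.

ΔH = -58.0 kJ/mol

|ΔT| = |24.91 − 22.00| = 2.91 °C
|q_surr| = (260.3 × 3.82) × 2.91 = 994.346 × 2.91 = 2894 J
n(KOH) = 2.8 / 56.11 = 0.04990 mol
Temperature rose, so q_rxn = −|q_surr| = -2.894 kJ
ΔH = q_rxn / n = -58.00 kJ/mol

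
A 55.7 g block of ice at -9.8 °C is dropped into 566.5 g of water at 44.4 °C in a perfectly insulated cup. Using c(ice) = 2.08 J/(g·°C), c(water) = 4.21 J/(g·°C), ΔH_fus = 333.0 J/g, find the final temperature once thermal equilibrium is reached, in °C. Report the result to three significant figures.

Heat to bring ice to 0 °C and melt it: q₁ = 55.7×2.08×9.8 + 55.7×333.0 = 19683 J
Heat the water can supply cooling to 0 °C: 566.5×4.21×44.4 = 105892 J > q₁, so all ice melts.
Energy balance: 566.5×4.21×(44.4 − T) = 19683 + 55.7×4.21×(T − 0)
2384.965(44.4 − T) = 19683 + 234.497 T
105892 − 19683 = 2619.462 T
T = 86209 / 2619.462 = 32.91 °C

T_f = 32.9 °C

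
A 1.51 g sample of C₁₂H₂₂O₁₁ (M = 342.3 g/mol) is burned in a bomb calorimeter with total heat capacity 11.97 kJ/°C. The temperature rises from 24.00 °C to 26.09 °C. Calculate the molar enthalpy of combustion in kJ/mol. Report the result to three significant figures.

ΔT = 26.09 − 24.00 = 2.09 °C
q_cal = C_cal × ΔT = 11.97 × 2.09 = 25.0173 kJ
n = 1.51 / 342.3 = 0.004411 mol
q_rxn = −q_cal = -25.0173 kJ
ΔH = -25.0173 / 0.004411 = -5672 kJ/mol

ΔH = -5670 kJ/mol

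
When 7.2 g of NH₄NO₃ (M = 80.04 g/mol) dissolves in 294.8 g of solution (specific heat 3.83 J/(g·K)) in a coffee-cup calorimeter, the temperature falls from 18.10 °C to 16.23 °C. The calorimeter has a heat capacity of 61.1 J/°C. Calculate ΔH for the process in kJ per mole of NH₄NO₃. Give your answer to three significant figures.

ΔH = 24.7 kJ/mol

|ΔT| = |16.23 − 18.10| = 1.87 °C
|q_surr| = (294.8 × 3.83 + 61.1) × 1.87 = 1190.184 × 1.87 = 2226 J
n(NH₄NO₃) = 7.2 / 80.04 = 0.08996 mol
Temperature fell, so q_rxn = +|q_surr| = 2.226 kJ
ΔH = q_rxn / n = 24.74 kJ/mol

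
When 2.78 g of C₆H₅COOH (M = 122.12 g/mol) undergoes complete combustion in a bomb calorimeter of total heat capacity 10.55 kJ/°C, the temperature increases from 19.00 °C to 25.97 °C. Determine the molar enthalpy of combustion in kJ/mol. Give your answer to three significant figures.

ΔH = -3230 kJ/mol

ΔT = 25.97 − 19.00 = 6.97 °C
q_cal = C_cal × ΔT = 10.55 × 6.97 = 73.5335 kJ
n = 2.78 / 122.12 = 0.02276 mol
q_rxn = −q_cal = -73.5335 kJ
ΔH = -73.5335 / 0.02276 = -3231 kJ/mol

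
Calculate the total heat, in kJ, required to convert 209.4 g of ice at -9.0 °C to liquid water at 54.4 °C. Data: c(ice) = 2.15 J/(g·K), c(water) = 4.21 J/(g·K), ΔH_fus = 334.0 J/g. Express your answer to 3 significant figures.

q = 122 kJ

q1 (heat ice -9.0→0.0 °C): 209.4 × 2.15 × 9.0 = 4052 J
q2 (melt at 0 °C): 209.4 × 334.0 = 69940 J
q3 (heat water 0.0→54.4 °C): 209.4 × 4.21 × 54.4 = 47958 J
Total: 4052 + 69940 + 47958 = 121950 J = 122 kJ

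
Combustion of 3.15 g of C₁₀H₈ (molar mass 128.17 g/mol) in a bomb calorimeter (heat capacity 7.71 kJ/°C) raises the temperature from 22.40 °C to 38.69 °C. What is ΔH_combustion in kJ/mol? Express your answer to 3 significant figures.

ΔH = -5110 kJ/mol

ΔT = 38.69 − 22.40 = 16.29 °C
q_cal = C_cal × ΔT = 7.71 × 16.29 = 125.5959 kJ
n = 3.15 / 128.17 = 0.02458 mol
q_rxn = −q_cal = -125.5959 kJ
ΔH = -125.5959 / 0.02458 = -5110 kJ/mol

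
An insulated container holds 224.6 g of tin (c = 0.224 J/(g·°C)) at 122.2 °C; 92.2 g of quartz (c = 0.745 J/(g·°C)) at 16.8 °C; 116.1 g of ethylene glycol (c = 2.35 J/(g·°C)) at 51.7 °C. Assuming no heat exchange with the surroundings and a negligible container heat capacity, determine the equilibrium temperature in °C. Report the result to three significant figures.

Σ mᵢcᵢ(T − Tᵢ) = 0  ⇒  T = Σ mᵢcᵢTᵢ / Σ mᵢcᵢ
Σ mᵢcᵢ = 224.6×0.224 + 92.2×0.745 + 116.1×2.35 = 391.8344
Σ mᵢcᵢTᵢ = 50.3104×122.2 + 68.689×16.8 + 272.835×51.7 = 21407
T = 21407 / 391.8344 = 54.63 °C

T_f = 54.6 °C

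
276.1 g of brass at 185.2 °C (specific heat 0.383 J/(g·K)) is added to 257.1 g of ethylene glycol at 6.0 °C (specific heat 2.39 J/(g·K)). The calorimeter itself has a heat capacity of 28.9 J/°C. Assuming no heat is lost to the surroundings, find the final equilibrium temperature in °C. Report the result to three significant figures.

T_f = 31.3 °C

Heat lost by brass = heat gained by ethylene glycol + calorimeter.
(276.1)(0.383)(185.2 − T) = [(257.1)(2.39) + 28.9](T − 6.0)
105.7463 (185.2 − T) = 643.369 (T − 6.0)
19584 − 105.7463 T = 643.369 T − 3860.2
23444.2 = 749.1153 T
T = 31.30 °C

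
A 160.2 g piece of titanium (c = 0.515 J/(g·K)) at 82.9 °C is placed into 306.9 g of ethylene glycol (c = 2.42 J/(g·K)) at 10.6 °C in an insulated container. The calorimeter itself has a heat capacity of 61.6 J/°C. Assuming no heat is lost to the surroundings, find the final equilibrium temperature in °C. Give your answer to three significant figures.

T_f = 17.3 °C

Heat lost by titanium = heat gained by ethylene glycol + calorimeter.
(160.2)(0.515)(82.9 − T) = [(306.9)(2.42) + 61.6](T − 10.6)
82.503 (82.9 − T) = 804.298 (T − 10.6)
6839.5 − 82.503 T = 804.298 T − 8525.6
15365.1 = 886.801 T
T = 17.33 °C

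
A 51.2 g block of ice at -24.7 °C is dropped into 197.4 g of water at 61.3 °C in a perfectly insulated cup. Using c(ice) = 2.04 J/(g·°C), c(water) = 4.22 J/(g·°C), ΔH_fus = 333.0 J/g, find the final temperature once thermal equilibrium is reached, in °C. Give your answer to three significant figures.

Heat to bring ice to 0 °C and melt it: q₁ = 51.2×2.04×24.7 + 51.2×333.0 = 19629 J
Heat the water can supply cooling to 0 °C: 197.4×4.22×61.3 = 51064.6 J > q₁, so all ice melts.
Energy balance: 197.4×4.22×(61.3 − T) = 19629 + 51.2×4.22×(T − 0)
833.028(61.3 − T) = 19629 + 216.064 T
51064.6 − 19629 = 1049.092 T
T = 31435.6 / 1049.092 = 29.96 °C

T_f = 30.0 °C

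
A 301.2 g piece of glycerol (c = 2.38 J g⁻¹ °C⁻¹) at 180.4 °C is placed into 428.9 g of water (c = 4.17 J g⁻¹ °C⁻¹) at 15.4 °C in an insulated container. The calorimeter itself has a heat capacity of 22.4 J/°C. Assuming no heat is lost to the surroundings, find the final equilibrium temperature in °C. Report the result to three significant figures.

Heat lost by glycerol = heat gained by water + calorimeter.
(301.2)(2.38)(180.4 − T) = [(428.9)(4.17) + 22.4](T − 15.4)
716.856 (180.4 − T) = 1810.913 (T − 15.4)
129320 − 716.856 T = 1810.913 T − 27888
157208 = 2527.769 T
T = 62.19 °C

T_f = 62.2 °C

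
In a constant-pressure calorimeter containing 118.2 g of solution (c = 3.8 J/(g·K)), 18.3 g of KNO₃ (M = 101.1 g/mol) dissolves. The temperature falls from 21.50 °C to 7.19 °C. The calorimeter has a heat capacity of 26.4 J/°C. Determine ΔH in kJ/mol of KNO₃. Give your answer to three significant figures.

|ΔT| = |7.19 − 21.50| = 14.31 °C
|q_surr| = (118.2 × 3.8 + 26.4) × 14.31 = 475.56 × 14.31 = 6805 J
n(KNO₃) = 18.3 / 101.1 = 0.1810 mol
Temperature fell, so q_rxn = +|q_surr| = 6.805 kJ
ΔH = q_rxn / n = 37.60 kJ/mol

ΔH = 37.6 kJ/mol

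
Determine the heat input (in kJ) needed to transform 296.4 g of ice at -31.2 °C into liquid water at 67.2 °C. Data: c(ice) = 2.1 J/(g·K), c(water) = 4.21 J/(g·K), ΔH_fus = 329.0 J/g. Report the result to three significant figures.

q1 (heat ice -31.2→0.0 °C): 296.4 × 2.1 × 31.2 = 19420 J
q2 (melt at 0 °C): 296.4 × 329.0 = 97516 J
q3 (heat water 0.0→67.2 °C): 296.4 × 4.21 × 67.2 = 83855 J
Total: 19420 + 97516 + 83855 = 200791 J = 201 kJ

q = 201 kJ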